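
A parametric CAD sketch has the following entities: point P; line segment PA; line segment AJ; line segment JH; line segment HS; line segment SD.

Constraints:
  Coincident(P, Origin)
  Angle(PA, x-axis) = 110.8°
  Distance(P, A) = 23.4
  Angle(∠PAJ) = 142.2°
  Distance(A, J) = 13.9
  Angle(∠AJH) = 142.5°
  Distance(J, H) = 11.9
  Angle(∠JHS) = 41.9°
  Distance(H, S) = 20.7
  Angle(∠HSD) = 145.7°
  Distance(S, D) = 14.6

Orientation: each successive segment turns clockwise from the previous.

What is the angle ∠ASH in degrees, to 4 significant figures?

102.6°

∠AJH = 142.5° gives JH at 35.50° from the x-axis; with |JH| = 11.9, H = (5.442, 42.08). ∠JHS = 41.9° gives HS at -102.6° from the x-axis; with |HS| = 20.7, S = (0.9269, 21.88). Then cos ∠ASH = SA·SH / (|SA||SH|), giving 102.6°.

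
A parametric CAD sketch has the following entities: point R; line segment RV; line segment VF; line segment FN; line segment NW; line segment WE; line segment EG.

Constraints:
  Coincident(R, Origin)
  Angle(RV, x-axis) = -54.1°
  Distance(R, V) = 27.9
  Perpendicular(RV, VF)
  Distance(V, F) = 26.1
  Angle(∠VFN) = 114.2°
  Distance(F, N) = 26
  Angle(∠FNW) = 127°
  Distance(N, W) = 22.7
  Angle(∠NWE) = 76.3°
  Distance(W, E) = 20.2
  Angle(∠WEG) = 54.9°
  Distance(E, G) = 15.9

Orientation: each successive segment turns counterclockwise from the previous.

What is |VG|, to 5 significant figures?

37.480

R is at the origin; RV runs at -54.1° with length 27.9, so V = (16.360, -22.600). RV ⟂ VF, so VF runs at 35.900°; with |VF| = 26.1, F = (37.502, -7.2958). ∠VFN = 114.2° gives FN at 101.70° from the x-axis; with |FN| = 26.0, N = (32.229, 18.164). ∠FNW = 127.0° gives NW at 154.70° from the x-axis; with |NW| = 22.7, W = (11.707, 27.865). ∠NWE = 76.3° gives WE at -101.60° from the x-axis; with |WE| = 20.2, E = (7.6450, 8.0776). ∠WEG = 54.9° gives EG at 23.500° from the x-axis; with |EG| = 15.9, G = (22.226, 14.418). Then |VG| = |G − V| = 37.480.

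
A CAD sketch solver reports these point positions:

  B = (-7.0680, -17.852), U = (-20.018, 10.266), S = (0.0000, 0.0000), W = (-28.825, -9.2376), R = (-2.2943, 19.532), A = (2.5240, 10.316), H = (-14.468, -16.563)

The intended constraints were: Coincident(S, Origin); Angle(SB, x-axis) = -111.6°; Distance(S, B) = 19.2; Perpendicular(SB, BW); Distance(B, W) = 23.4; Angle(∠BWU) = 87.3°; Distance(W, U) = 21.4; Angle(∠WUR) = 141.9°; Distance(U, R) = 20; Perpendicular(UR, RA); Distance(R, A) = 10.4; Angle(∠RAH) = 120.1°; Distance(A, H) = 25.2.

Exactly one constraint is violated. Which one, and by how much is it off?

Distance(A, H) = 25.2 — off by 6.60.

S = (0.00, 0.00) ✓; SB at -111.6° ✓; |SB| = 19.20 ✓; ∠(SB, BW) = 90.00° ✓; |BW| = 23.40 ✓; ∠BWU = 87.30° ✓; |WU| = 21.40 ✓; ∠WUR = 141.9° ✓; |UR| = 20.00 ✓; ∠(UR, RA) = 90.00° ✓; |RA| = 10.40 ✓; ∠RAH = 120.1° ✓; |AH| = 31.80 ✗.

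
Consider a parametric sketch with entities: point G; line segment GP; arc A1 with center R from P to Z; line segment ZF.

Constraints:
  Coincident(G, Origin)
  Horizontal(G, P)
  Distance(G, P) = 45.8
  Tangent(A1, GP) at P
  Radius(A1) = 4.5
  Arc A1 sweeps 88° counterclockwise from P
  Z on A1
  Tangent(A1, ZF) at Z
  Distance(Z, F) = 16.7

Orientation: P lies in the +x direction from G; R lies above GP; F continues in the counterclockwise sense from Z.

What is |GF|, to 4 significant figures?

55.06

G is at the origin; GP is horizontal with |GP| = 45.8 and P on the +x side, so P = (45.80, 0.000). A1 meets GP tangentially, so RP is at right angles to GP, so R = P + (0, 4.5) = (45.80, 4.500). On A1, P sits at bearing -90° from R; an 88° counterclockwise sweep puts Z at bearing -2°, so Z = R + 4.5·(cos -2°, sin -2°) = (50.30, 4.343). The tangent condition forces RZ to be normal to ZF, so ZF runs along (−sin -2°, cos -2°); with |ZF| = 16.7, F = (50.88, 21.03). Then |GF| = |F − G| = 55.06.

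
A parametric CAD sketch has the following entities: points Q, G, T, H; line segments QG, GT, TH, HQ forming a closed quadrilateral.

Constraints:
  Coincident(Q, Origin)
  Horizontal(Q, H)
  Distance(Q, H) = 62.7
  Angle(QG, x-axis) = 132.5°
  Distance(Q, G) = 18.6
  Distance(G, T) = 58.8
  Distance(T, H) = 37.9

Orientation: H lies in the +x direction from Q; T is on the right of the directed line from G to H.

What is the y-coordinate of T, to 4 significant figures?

-23.50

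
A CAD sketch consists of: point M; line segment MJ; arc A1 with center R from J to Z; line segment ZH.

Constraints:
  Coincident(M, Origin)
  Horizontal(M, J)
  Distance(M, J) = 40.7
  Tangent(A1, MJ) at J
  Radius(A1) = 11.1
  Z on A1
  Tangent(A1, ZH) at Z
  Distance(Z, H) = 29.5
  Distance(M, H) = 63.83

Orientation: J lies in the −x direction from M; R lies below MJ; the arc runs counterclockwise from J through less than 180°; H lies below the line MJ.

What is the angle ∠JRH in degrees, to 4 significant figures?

166.0°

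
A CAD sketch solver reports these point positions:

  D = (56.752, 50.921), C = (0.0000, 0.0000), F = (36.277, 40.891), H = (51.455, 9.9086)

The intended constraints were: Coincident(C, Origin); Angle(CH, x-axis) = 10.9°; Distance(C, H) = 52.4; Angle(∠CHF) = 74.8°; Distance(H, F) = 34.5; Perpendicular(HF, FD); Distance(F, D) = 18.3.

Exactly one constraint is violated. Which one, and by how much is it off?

Distance(F, D) = 18.3 — off by 4.50.

C = (0.00, 0.00) ✓; CH at 10.90° ✓; |CH| = 52.40 ✓; ∠CHF = 74.80° ✓; |HF| = 34.50 ✓; ∠(HF, FD) = 90.00° ✓; |FD| = 22.80 ✗.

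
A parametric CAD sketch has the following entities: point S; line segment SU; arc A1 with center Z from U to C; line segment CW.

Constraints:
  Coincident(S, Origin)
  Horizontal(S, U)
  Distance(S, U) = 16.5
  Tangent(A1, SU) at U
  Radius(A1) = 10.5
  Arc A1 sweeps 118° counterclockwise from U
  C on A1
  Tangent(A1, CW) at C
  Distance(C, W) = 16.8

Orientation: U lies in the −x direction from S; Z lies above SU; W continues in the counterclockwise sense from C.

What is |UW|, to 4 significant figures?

30.29

On A1, U sits at bearing -90° from Z; a 118° counterclockwise sweep puts C at bearing 28°, so C = Z + 10.5·(cos 28°, sin 28°) = (-7.229, 15.43). A1 meets CW tangentially, so ZC is at right angles to CW, so CW runs along (−sin 28°, cos 28°); with |CW| = 16.8, W = (-15.12, 30.26). Then |UW| = |W − U| = 30.29.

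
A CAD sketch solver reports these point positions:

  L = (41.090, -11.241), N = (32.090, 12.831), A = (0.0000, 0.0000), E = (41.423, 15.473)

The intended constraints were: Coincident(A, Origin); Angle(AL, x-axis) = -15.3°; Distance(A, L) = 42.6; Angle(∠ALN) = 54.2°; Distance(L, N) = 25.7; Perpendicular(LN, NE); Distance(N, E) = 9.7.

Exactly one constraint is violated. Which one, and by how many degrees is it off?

Perpendicular(LN, NE) — off by 4.69°.

A = (0.00, 0.00) ✓; AL at -15.30° ✓; |AL| = 42.60 ✓; ∠ALN = 54.20° ✓; |LN| = 25.70 ✓; ∠(LN, NE) = 94.69° ✗; |NE| = 9.700 ✓.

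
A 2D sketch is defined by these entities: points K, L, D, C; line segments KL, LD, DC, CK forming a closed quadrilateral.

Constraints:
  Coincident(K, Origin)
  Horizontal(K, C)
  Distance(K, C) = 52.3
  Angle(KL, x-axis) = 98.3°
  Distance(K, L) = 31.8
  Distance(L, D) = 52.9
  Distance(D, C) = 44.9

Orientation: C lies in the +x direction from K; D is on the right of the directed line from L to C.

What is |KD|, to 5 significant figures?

22.165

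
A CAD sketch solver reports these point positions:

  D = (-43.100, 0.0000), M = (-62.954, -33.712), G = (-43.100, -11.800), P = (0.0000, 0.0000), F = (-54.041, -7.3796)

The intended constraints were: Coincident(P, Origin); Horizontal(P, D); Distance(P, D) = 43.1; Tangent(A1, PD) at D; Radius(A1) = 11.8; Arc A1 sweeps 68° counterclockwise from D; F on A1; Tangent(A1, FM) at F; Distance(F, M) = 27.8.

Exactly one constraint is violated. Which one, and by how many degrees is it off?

Tangent(A1, FM) at F — off by 3.30°.

P = (0.00, 0.00) ✓; P.y = 0.00, D.y = 0.00 ✓; |PD| = 43.10 ✓; ∠(GD, DP) = 90.00° ✓; |GD| = 11.80 ✓; bearing(G→F) − bearing(G→D) = 68.00° ✓; |GF| = 11.80 ✓; ∠(GF, FM) = 86.70° ✗; |FM| = 27.80 ✓.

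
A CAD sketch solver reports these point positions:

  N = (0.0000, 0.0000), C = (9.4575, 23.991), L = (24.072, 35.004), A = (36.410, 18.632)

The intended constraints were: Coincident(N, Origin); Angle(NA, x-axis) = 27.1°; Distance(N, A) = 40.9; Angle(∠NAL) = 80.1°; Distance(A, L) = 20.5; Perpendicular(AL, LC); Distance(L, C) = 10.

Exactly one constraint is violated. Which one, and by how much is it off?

Distance(L, C) = 10 — off by 8.30.

N = (0.00, 0.00) ✓; NA at 27.10° ✓; |NA| = 40.90 ✓; ∠NAL = 80.10° ✓; |AL| = 20.50 ✓; ∠(AL, LC) = 90.00° ✓; |LC| = 18.30 ✗.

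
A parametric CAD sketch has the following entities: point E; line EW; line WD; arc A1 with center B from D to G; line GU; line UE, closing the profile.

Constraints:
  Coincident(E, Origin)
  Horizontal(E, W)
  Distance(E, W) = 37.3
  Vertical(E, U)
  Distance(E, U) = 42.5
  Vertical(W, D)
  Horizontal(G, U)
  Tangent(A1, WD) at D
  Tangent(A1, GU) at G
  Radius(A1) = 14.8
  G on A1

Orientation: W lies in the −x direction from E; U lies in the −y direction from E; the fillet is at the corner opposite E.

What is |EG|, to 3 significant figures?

48.1

E is at the origin; EW is horizontal with |EW| = 37.3 and W on the −x side, so W = (-37.3, 0.00). E and U share the same x with |EU| = 42.5 and U on the −y side, so U = (0.00, -42.5). The virtual corner opposite E is at (-37.3, -42.5). Since A1 is tangent to WD there, BD ⟂ WD and the tangent condition forces BG to be normal to GU, with radius 14.8, so the center B sits 14.8 in from both sides at B = (-22.5, -27.7). That places the tangent points at D = (-37.3, -27.7) on WD and G = (-22.5, -42.5) on GU. Then |EG| = |G − E| = 48.1.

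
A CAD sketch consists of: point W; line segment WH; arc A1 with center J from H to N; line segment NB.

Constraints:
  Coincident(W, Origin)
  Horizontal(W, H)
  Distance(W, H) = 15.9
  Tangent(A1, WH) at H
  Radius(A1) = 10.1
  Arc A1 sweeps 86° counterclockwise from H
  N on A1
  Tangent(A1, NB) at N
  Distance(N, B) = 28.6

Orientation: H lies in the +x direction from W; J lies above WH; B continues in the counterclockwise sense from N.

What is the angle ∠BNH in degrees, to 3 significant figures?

137°

On A1, H sits at bearing -90° from J; an 86° counterclockwise sweep puts N at bearing -4°, so N = J + 10.1·(cos -4°, sin -4°) = (26.0, 9.40). Tangency of A1 to NB means the radius JN is perpendicular to NB, so NB runs along (−sin -4°, cos -4°); with |NB| = 28.6, B = (28.0, 37.9). Then cos ∠BNH = NB·NH / (|NB||NH|), giving 137°.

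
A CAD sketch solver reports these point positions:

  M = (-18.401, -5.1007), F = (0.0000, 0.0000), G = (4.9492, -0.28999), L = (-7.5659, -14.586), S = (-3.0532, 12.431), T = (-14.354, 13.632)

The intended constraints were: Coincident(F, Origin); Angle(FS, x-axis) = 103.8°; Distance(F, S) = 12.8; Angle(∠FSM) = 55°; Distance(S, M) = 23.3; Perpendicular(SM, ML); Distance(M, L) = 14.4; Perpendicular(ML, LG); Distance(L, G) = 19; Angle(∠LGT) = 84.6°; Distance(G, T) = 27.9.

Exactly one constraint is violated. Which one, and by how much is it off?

Distance(G, T) = 27.9 — off by 4.10.

F = (0.00, 0.00) ✓; FS at 103.8° ✓; |FS| = 12.80 ✓; ∠FSM = 55.00° ✓; |SM| = 23.30 ✓; ∠(SM, ML) = 90.00° ✓; |ML| = 14.40 ✓; ∠(ML, LG) = 90.00° ✓; |LG| = 19.00 ✓; ∠LGT = 84.60° ✓; |GT| = 23.80 ✗.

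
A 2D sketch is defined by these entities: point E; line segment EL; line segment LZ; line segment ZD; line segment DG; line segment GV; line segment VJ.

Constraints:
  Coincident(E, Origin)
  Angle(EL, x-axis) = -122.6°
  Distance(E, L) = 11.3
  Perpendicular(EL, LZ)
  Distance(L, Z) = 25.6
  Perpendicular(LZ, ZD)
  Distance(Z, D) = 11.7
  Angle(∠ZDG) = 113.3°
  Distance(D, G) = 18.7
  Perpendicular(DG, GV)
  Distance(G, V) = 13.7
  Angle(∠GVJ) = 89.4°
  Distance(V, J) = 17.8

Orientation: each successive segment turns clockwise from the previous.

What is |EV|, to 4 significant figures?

5.652

∠ZDG = 113.3° gives DG at -9.300° from the x-axis; with |DG| = 18.7, G = (-2.897, 11.11). The perpendicularity gives GV at right angles to DG, so GV runs at -99.30°; with |GV| = 13.7, V = (-5.111, -2.412). Then |EV| = |V − E| = 5.652.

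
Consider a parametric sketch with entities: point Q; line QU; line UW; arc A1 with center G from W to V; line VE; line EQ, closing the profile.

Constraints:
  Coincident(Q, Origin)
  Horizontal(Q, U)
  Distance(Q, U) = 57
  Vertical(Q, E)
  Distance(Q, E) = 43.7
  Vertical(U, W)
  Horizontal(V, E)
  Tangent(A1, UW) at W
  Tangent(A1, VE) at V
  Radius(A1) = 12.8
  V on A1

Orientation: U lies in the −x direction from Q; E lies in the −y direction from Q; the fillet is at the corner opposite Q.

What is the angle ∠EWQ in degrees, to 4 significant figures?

41.12°

Q is at the origin; QU is horizontal with |QU| = 57.0 and U on the −x side, so U = (-57.00, 0.000). Q and E share the same x with |QE| = 43.7 and E on the −y side, so E = (0.000, -43.70). The virtual corner opposite Q is at (-57.00, -43.70). Tangency of A1 to UW means the radius GW is perpendicular to UW and tangency of A1 to VE means the radius GV is perpendicular to VE, with radius 12.8, so the center G sits 12.8 in from both sides at G = (-44.20, -30.90). That places the tangent points at W = (-57.00, -30.90) on UW and V = (-44.20, -43.70) on VE. Then cos ∠EWQ = WE·WQ / (|WE||WQ|), giving 41.12°.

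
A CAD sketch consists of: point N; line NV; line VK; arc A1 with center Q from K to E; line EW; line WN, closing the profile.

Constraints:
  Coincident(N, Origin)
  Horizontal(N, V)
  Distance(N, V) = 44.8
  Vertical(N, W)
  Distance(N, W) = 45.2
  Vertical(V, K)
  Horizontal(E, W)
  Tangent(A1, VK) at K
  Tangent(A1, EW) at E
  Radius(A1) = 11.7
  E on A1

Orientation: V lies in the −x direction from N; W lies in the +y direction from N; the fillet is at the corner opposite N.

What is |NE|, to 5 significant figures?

56.024

The virtual corner opposite N is at (-44.800, 45.200). The tangent condition forces QK to be normal to VK and tangency of A1 to EW means the radius QE is perpendicular to EW, with radius 11.7, so the center Q sits 11.7 in from both sides at Q = (-33.100, 33.500). That places the tangent points at K = (-44.800, 33.500) on VK and E = (-33.100, 45.200) on EW. Then |NE| = |E − N| = 56.024.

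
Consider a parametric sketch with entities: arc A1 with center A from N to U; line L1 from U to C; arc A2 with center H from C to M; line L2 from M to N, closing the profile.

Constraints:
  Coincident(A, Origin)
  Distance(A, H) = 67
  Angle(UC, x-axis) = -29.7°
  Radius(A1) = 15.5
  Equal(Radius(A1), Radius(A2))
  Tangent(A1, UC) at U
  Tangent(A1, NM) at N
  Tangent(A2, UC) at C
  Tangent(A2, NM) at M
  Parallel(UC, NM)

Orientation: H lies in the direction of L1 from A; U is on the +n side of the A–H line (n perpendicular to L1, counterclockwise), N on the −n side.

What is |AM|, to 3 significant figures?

68.8

Tangency of A1 to both parallel lines with radius 15.5 puts U and N at A ± 15.5·n: U = (7.68, 13.5), N = (-7.68, -13.5). Equal radii place C and M the same way about H: C = H + 15.5·n = (65.9, -19.7), M = H − 15.5·n = (50.5, -46.7). Then |AM| = |M − A| = 68.8.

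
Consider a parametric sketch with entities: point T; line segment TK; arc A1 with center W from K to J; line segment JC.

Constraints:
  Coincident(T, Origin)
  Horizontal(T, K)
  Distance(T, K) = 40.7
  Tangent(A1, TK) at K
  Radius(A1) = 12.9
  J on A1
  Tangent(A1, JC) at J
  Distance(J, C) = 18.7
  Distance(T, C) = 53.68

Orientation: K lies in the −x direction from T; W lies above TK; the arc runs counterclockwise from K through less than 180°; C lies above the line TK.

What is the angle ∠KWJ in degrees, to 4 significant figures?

123.3°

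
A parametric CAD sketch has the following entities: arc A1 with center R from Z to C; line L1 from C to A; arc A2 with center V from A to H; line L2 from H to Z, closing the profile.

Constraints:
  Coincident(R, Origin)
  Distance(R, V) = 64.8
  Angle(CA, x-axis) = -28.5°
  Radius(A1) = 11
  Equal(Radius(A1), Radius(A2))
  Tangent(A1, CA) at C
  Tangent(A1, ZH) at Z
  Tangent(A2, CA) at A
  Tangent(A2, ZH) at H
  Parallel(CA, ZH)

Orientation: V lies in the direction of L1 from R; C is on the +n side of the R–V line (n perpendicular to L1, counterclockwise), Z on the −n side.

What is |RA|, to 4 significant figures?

65.73

The slot axis is L1's direction at -28.5°, so u = (cos -28.5°, sin -28.5°) = (0.8788, -0.4772) and n = (−sin -28.5°, cos -28.5°) = (0.4772, 0.8788). R is at the origin and V lies 64.8 along u from R, so V = 64.8·u = (56.95, -30.92). Tangency of A1 to both parallel lines with radius 11.0 puts C and Z at R ± 11.0·n: C = (5.249, 9.667), Z = (-5.249, -9.667). Equal radii place A and H the same way about V: A = V + 11.0·n = (62.20, -21.25), H = V − 11.0·n = (51.70, -40.59). Then |RA| = |A − R| = 65.73.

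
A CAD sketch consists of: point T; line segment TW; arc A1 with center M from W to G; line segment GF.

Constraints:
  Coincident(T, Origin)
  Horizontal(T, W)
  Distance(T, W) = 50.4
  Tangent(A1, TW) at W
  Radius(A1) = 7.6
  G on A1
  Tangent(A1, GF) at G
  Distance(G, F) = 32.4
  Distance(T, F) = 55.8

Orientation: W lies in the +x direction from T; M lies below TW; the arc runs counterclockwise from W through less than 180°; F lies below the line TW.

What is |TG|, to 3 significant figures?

43.4

T is at the origin; T and W share the same y with |TW| = 50.4 and W on the +x side, so W = (50.4, 0.00). A1 meets TW tangentially, so MW is at right angles to TW, so M = W + (0, -7.6) = (50.4, -7.60). Since MG ⟂ GF (tangency), |MF| = √(7.6² + 32.4²) = 33.3 regardless of where G sits on A1. So F lies on both circle(T, 55.8) and circle(M, 33.3); the below-TW intersection is F = (39.8, -39.1). G is the foot of the tangent from F: G = (42.8, -6.88).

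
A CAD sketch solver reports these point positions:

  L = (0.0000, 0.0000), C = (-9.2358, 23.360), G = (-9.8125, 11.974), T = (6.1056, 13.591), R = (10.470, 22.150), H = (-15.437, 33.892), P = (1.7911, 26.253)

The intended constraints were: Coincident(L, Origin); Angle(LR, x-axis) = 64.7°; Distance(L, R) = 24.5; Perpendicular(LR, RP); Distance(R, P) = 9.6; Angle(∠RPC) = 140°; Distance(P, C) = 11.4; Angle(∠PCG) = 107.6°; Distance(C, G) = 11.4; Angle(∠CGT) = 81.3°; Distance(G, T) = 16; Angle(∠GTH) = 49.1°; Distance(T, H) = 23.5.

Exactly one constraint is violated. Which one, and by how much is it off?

Distance(T, H) = 23.5 — off by 6.10.

L = (0.00, 0.00) ✓; LR at 64.70° ✓; |LR| = 24.50 ✓; ∠(LR, RP) = 90.00° ✓; |RP| = 9.600 ✓; ∠RPC = 140.0° ✓; |PC| = 11.40 ✓; ∠PCG = 107.6° ✓; |CG| = 11.40 ✓; ∠CGT = 81.30° ✓; |GT| = 16.00 ✓; ∠GTH = 49.10° ✓; |TH| = 29.60 ✗.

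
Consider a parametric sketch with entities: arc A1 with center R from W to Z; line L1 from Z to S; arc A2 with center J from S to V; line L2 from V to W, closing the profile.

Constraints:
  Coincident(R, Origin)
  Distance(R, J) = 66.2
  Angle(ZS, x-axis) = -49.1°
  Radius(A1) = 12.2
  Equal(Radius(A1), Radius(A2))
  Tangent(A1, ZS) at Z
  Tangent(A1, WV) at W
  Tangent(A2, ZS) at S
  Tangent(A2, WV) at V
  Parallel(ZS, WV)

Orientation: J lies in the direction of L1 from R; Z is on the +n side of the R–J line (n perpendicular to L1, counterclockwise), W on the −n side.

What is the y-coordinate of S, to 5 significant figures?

-42.050

Tangency of A1 to both parallel lines with radius 12.2 puts Z and W at R ± 12.2·n: Z = (9.2214, 7.9878), W = (-9.2214, -7.9878). Equal radii place S and V the same way about J: S = J + 12.2·n = (52.565, -42.050), V = J − 12.2·n = (34.122, -58.025). So S.y = -42.050.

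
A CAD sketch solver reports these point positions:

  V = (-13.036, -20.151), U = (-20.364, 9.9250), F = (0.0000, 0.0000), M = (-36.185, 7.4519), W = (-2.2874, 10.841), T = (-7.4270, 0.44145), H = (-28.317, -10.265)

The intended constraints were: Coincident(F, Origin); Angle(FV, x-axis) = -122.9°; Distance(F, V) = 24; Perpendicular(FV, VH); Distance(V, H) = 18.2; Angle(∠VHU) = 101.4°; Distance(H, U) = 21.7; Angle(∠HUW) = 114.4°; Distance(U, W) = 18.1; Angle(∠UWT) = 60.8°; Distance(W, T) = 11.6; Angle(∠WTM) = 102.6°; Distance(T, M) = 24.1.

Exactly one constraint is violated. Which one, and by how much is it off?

Distance(T, M) = 24.1 — off by 5.50.

F = (0.00, 0.00) ✓; FV at -122.9° ✓; |FV| = 24.00 ✓; ∠(FV, VH) = 90.00° ✓; |VH| = 18.20 ✓; ∠VHU = 101.4° ✓; |HU| = 21.70 ✓; ∠HUW = 114.4° ✓; |UW| = 18.10 ✓; ∠UWT = 60.80° ✓; |WT| = 11.60 ✓; ∠WTM = 102.6° ✓; |TM| = 29.60 ✗.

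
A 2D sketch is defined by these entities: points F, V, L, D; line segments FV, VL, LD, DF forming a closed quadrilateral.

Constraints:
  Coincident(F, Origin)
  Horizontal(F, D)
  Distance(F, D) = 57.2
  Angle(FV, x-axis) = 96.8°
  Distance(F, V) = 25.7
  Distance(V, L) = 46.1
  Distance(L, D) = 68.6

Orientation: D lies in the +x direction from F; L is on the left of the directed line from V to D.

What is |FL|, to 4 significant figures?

66.54

F is at the origin; FD is horizontal with |FD| = 57.2 and D in +x, so D = (57.2, 0). FV runs at 96.8° with |FV| = 25.7, so V = (-3.043, 25.52). L is determined by |VL| = 46.1 and |LD| = 68.6 together: it lies at the intersection of circle(V, 46.1) and circle(D, 68.6). With |VD| = 65.43, the foot of the radical line on VD is 12.99 from V and the perpendicular offset is √(46.1² − 12.99²) = 44.23. Taking the left-of-VD solution: L = (26.17, 61.18).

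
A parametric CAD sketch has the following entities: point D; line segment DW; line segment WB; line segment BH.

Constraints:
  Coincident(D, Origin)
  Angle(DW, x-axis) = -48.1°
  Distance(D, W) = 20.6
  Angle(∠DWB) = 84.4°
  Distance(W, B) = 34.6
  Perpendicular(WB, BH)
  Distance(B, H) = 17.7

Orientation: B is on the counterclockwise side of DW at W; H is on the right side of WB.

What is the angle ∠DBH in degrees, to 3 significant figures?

122°

D is at the origin; DW runs at -48.1° with length 20.6, so W = 20.6·(cos -48.1°, sin -48.1°) = (13.8, -15.3). ∠DWB = 84.4°, so WB runs at -48.1° + (180° − 84.4°) = 47.5° from the x-axis; with |WB| = 34.6, B = W + 34.6·(cos 47.5°, sin 47.5°) = (37.1, 10.2). The perpendicularity gives BH at right angles to WB; with |BH| = 17.7 on the right of WB, H = B + 17.7·(0.737, -0.676) = (50.2, -1.78). Then cos ∠DBH = BD·BH / (|BD||BH|), giving 122°.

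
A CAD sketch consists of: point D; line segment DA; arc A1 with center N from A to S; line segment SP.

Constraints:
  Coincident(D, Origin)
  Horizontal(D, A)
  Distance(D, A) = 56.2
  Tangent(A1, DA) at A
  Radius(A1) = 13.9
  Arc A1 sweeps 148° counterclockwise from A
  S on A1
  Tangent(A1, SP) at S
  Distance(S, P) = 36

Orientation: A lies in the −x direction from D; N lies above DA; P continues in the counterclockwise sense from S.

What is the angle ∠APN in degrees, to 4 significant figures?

9.528°

D is at the origin; DA is horizontal with |DA| = 56.2 and A on the −x side, so A = (-56.20, 0.000). Since A1 is tangent to DA there, NA ⟂ DA, so N = A + (0, 13.9) = (-56.20, 13.90). On A1, A sits at bearing -90° from N; a 148° counterclockwise sweep puts S at bearing 58°, so S = N + 13.9·(cos 58°, sin 58°) = (-48.83, 25.69). Tangency of A1 to SP means the radius NS is perpendicular to SP, so SP runs along (−sin 58°, cos 58°); with |SP| = 36.0, P = (-79.36, 44.76). Then cos ∠APN = PA·PN / (|PA||PN|), giving 9.528°.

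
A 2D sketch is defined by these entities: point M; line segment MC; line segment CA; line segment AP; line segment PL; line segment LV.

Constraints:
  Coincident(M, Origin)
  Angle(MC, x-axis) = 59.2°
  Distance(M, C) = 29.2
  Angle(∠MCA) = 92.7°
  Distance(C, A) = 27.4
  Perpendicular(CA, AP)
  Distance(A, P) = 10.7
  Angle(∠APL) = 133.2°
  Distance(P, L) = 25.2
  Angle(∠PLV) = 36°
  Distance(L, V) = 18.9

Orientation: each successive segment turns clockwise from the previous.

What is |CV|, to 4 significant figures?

15.69

M is at the origin; MC runs at 59.2° with length 29.2, so C = (14.95, 25.08). ∠MCA = 92.7° gives CA at -28.10° from the x-axis; with |CA| = 27.4, A = (39.12, 12.18). The perpendicularity gives AP at right angles to CA, so AP runs at -118.1°; with |AP| = 10.7, P = (34.08, 2.737). ∠APL = 133.2° gives PL at -164.9° from the x-axis; with |PL| = 25.2, L = (9.752, -3.828). ∠PLV = 36.0° gives LV at 51.10° from the x-axis; with |LV| = 18.9, V = (21.62, 10.88). Then |CV| = |V − C| = 15.69.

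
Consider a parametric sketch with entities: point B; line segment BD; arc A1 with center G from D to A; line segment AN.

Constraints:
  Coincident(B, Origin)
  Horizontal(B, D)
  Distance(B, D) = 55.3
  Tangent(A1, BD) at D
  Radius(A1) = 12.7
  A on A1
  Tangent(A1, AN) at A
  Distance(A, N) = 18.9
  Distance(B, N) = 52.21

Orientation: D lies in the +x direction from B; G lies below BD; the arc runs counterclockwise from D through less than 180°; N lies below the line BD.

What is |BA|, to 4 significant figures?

44.33

Checks: ∠(GD, DB) = 90.00° ✓; |GD| = 12.70 ✓; |GA| = 12.70 ✓; ∠(GA, AN) = 90.00° ✓; |AN| = 18.90 ✓; |BN| = 52.21 ✓.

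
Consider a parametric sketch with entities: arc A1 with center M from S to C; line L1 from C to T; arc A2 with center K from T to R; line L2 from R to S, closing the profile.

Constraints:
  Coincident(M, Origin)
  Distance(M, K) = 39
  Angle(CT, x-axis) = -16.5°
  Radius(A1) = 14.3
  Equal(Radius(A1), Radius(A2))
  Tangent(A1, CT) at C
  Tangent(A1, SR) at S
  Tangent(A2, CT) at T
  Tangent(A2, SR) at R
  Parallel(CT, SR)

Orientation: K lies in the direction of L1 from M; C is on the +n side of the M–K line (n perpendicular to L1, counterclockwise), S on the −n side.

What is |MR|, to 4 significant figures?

41.54

The slot axis is L1's direction at -16.5°, so u = (cos -16.5°, sin -16.5°) = (0.9588, -0.2840) and n = (−sin -16.5°, cos -16.5°) = (0.2840, 0.9588). M is at the origin and K lies 39.0 along u from M, so K = 39.0·u = (37.39, -11.08). Tangency of A1 to both parallel lines with radius 14.3 puts C and S at M ± 14.3·n: C = (4.061, 13.71), S = (-4.061, -13.71). Equal radii place T and R the same way about K: T = K + 14.3·n = (41.46, 2.635), R = K − 14.3·n = (33.33, -24.79). Then |MR| = |R − M| = 41.54.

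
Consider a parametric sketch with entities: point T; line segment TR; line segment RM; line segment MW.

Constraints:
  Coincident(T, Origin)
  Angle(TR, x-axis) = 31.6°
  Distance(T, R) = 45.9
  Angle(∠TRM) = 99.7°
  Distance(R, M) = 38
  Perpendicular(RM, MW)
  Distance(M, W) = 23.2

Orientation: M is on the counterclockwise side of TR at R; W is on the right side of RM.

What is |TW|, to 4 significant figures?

82.32

T is at the origin; TR runs at 31.6° with length 45.9, so R = 45.9·(cos 31.6°, sin 31.6°) = (39.09, 24.05). ∠TRM = 99.7°, so RM runs at 31.6° + (180° − 99.7°) = 111.9° from the x-axis; with |RM| = 38.0, M = R + 38.0·(cos 111.9°, sin 111.9°) = (24.92, 59.31). RM ⟂ MW; with |MW| = 23.2 on the right of RM, W = M + 23.2·(0.9278, 0.3730) = (46.45, 67.96). Then |TW| = |W − T| = 82.32.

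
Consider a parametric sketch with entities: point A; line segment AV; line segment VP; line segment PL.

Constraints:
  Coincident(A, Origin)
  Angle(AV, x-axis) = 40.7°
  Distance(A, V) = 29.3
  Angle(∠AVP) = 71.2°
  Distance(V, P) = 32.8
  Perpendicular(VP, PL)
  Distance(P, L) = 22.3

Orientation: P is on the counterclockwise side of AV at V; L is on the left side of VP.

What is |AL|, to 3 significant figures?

24.0

∠AVP = 71.2°, so VP runs at 40.7° + (180° − 71.2°) = 150° from the x-axis; with |VP| = 32.8, P = V + 32.8·(cos 150°, sin 150°) = (-6.05, 35.8). VP is perpendicular to PL; with |PL| = 22.3 on the left of VP, L = P + 22.3·(-0.508, -0.862) = (-17.4, 16.5). Then |AL| = |L − A| = 24.0.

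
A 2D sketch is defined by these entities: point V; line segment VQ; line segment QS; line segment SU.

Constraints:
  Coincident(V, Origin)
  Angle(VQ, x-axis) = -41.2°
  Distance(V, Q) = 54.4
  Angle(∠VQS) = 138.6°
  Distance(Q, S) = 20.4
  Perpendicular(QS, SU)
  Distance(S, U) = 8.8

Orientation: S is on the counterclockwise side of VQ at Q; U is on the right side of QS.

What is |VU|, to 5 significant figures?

75.835

V is at the origin; VQ runs at -41.2° with length 54.4, so Q = 54.4·(cos -41.2°, sin -41.2°) = (40.931, -35.833). ∠VQS = 138.6°, so QS runs at -41.2° + (180° − 138.6°) = 0.20000° from the x-axis; with |QS| = 20.4, S = Q + 20.4·(cos 0.20000°, sin 0.20000°) = (61.331, -35.761). QS ⟂ SU; with |SU| = 8.8 on the right of QS, U = S + 8.8·(0.0034907, -0.99999) = (61.362, -44.561). Then |VU| = |U − V| = 75.835.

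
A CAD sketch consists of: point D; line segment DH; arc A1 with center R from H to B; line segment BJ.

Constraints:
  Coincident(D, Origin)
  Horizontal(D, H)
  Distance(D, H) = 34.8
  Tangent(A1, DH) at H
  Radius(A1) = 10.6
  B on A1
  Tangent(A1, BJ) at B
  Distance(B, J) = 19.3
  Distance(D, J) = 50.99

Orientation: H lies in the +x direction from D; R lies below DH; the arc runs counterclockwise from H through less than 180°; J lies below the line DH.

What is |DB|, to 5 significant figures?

32.118

Checks: |RB| = 10.60 ✓; ∠(RB, BJ) = 90.00° ✓; |BJ| = 19.30 ✓; |DJ| = 50.99 ✓.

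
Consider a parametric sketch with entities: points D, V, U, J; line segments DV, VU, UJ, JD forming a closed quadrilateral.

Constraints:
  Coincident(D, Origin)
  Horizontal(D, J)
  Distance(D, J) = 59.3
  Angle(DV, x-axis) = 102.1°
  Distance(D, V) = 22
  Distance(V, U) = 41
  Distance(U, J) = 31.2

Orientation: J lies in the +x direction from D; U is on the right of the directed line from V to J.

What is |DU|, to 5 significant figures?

28.406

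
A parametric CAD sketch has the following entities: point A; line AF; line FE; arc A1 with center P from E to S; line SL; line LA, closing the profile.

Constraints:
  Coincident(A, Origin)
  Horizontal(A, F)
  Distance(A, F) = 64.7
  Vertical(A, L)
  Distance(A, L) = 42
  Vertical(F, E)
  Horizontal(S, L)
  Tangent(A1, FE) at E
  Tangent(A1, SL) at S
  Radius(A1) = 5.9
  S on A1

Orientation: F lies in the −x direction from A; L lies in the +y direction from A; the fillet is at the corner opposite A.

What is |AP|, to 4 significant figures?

69.00

A is at the origin; AF is horizontal with |AF| = 64.7 and F on the −x side, so F = (-64.70, 0.000). A and L share the same x with |AL| = 42.0 and L on the +y side, so L = (0.000, 42.00). The virtual corner opposite A is at (-64.70, 42.00). Since A1 is tangent to FE there, PE ⟂ FE and tangency of A1 to SL means the radius PS is perpendicular to SL, with radius 5.9, so the center P sits 5.9 in from both sides at P = (-58.80, 36.10). Then |AP| = |P − A| = 69.00.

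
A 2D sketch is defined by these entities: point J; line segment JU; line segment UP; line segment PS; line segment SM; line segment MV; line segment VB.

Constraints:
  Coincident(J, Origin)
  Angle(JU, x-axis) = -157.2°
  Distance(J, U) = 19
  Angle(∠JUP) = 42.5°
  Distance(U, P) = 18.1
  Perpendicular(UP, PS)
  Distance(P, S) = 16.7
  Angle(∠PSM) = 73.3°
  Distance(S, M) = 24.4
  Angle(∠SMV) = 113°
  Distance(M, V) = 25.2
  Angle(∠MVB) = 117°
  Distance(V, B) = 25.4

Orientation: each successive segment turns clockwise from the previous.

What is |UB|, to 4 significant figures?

32.14

J is at the origin; JU runs at -157.2° with length 19.0, so U = (-17.52, -7.363). ∠JUP = 42.5° gives UP at 65.30° from the x-axis; with |UP| = 18.1, P = (-9.952, 9.081). UP ⟂ PS, so PS runs at -24.70°; with |PS| = 16.7, S = (5.220, 2.103). ∠PSM = 73.3° gives SM at -131.4° from the x-axis; with |SM| = 24.4, M = (-10.92, -16.20). ∠SMV = 113.0° gives MV at 161.6° from the x-axis; with |MV| = 25.2, V = (-34.83, -8.246). ∠MVB = 117.0° gives VB at 98.60° from the x-axis; with |VB| = 25.4, B = (-38.63, 16.87). Then |UB| = |B − U| = 32.14.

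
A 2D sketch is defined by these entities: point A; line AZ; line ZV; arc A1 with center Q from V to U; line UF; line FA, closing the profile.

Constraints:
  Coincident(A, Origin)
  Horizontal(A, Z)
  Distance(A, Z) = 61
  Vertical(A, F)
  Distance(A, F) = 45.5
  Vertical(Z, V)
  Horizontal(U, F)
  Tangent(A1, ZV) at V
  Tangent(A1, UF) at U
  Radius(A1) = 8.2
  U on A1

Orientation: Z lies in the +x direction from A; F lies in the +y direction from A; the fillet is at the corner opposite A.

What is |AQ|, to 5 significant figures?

64.646

A is at the origin; A and Z share the same y with |AZ| = 61.0 and Z on the +x side, so Z = (61.000, 0.0000). A and F share the same x with |AF| = 45.5 and F on the +y side, so F = (0.0000, 45.500). The virtual corner opposite A is at (61.000, 45.500). Since A1 is tangent to ZV there, QV ⟂ ZV and tangency of A1 to UF means the radius QU is perpendicular to UF, with radius 8.2, so the center Q sits 8.2 in from both sides at Q = (52.800, 37.300). Then |AQ| = |Q − A| = 64.646.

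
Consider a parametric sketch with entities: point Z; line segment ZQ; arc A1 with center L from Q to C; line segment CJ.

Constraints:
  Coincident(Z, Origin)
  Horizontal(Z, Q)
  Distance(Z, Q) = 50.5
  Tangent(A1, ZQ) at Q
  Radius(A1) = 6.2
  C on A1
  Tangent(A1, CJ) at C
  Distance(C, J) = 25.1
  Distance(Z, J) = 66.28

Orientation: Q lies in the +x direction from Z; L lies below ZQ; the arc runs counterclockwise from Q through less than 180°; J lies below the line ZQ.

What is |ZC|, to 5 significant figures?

46.260

Checks: Z = (0.00, 0.00) ✓; |LC| = 6.200 ✓; ∠(LC, CJ) = 90.00° ✓; |CJ| = 25.10 ✓; |ZJ| = 66.28 ✓.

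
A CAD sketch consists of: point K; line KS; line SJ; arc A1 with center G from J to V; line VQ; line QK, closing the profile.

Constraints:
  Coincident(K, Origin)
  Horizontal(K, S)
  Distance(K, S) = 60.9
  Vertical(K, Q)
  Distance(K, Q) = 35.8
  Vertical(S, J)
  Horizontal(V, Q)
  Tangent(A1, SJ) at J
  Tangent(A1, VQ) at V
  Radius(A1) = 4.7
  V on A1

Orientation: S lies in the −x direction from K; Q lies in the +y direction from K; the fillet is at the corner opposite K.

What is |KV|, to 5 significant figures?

66.634

K is at the origin; K and S share the same y with |KS| = 60.9 and S on the −x side, so S = (-60.900, 0.0000). K and Q share the same x with |KQ| = 35.8 and Q on the +y side, so Q = (0.0000, 35.800). The virtual corner opposite K is at (-60.900, 35.800). Tangency of A1 to SJ means the radius GJ is perpendicular to SJ and since A1 is tangent to VQ there, GV ⟂ VQ, with radius 4.7, so the center G sits 4.7 in from both sides at G = (-56.200, 31.100). That places the tangent points at J = (-60.900, 31.100) on SJ and V = (-56.200, 35.800) on VQ. Then |KV| = |V − K| = 66.634.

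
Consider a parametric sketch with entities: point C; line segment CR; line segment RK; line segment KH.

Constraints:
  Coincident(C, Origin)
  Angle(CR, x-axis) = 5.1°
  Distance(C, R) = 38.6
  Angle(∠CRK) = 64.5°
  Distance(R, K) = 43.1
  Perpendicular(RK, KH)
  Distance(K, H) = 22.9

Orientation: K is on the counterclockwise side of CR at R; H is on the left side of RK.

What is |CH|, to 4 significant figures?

29.05

C is at the origin; CR runs at 5.1° with length 38.6, so R = 38.6·(cos 5.1°, sin 5.1°) = (38.45, 3.431). ∠CRK = 64.5°, so RK runs at 5.1° + (180° − 64.5°) = 120.6° from the x-axis; with |RK| = 43.1, K = R + 43.1·(cos 120.6°, sin 120.6°) = (16.51, 40.53). RK ⟂ KH; with |KH| = 22.9 on the left of RK, H = K + 22.9·(-0.8607, -0.5090) = (-3.203, 28.87). Then |CH| = |H − C| = 29.05.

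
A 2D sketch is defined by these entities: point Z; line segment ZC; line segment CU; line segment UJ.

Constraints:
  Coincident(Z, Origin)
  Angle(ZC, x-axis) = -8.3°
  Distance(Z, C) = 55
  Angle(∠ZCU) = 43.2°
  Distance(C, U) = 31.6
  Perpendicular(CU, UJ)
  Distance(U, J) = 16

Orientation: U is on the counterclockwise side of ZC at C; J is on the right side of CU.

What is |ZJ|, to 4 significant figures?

54.32

Z is at the origin; ZC runs at -8.3° with length 55.0, so C = 55.0·(cos -8.3°, sin -8.3°) = (54.42, -7.940). ∠ZCU = 43.2°, so CU runs at -8.3° + (180° − 43.2°) = 128.5° from the x-axis; with |CU| = 31.6, U = C + 31.6·(cos 128.5°, sin 128.5°) = (34.75, 16.79). The perpendicularity gives UJ at right angles to CU; with |UJ| = 16.0 on the right of CU, J = U + 16.0·(0.7826, 0.6225) = (47.27, 26.75). Then |ZJ| = |J − Z| = 54.32.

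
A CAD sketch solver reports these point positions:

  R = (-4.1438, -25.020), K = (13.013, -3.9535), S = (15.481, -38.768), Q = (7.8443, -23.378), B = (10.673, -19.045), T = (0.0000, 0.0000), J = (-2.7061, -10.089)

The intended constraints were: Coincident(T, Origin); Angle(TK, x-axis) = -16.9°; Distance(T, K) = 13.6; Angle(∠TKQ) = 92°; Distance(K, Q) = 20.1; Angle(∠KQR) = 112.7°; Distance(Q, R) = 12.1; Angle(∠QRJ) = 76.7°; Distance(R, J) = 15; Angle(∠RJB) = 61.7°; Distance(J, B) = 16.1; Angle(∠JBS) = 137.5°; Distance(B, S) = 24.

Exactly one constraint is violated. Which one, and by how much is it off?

Distance(B, S) = 24 — off by 3.70.

T = (0.00, 0.00) ✓; TK at -16.90° ✓; |TK| = 13.60 ✓; ∠TKQ = 92.00° ✓; |KQ| = 20.10 ✓; ∠KQR = 112.7° ✓; |QR| = 12.10 ✓; ∠QRJ = 76.70° ✓; |RJ| = 15.00 ✓; ∠RJB = 61.70° ✓; |JB| = 16.10 ✓; ∠JBS = 137.5° ✓; |BS| = 20.30 ✗.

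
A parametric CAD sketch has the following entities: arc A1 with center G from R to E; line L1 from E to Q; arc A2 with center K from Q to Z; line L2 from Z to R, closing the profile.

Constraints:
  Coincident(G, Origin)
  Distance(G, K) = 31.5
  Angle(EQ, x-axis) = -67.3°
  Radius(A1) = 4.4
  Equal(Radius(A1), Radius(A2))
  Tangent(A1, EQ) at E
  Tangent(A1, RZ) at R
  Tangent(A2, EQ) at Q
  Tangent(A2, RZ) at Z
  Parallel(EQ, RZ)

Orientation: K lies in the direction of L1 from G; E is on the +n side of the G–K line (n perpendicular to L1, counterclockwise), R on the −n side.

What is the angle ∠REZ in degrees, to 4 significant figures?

74.39°

Tangency of A1 to both parallel lines with radius 4.4 puts E and R at G ± 4.4·n: E = (4.059, 1.698), R = (-4.059, -1.698). Equal radii place Q and Z the same way about K: Q = K + 4.4·n = (16.22, -27.36), Z = K − 4.4·n = (8.097, -30.76). Then cos ∠REZ = ER·EZ / (|ER||EZ|), giving 74.39°.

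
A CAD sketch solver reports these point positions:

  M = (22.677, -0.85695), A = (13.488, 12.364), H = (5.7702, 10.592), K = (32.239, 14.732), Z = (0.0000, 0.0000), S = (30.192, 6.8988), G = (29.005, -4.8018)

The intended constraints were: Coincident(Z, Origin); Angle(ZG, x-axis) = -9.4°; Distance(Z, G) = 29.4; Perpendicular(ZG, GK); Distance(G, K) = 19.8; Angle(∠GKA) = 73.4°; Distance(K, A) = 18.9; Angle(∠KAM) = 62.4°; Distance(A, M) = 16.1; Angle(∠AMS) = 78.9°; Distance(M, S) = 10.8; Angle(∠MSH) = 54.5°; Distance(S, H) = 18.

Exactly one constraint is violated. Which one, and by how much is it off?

Distance(S, H) = 18 — off by 6.70.

Z = (0.00, 0.00) ✓; ZG at -9.400° ✓; |ZG| = 29.40 ✓; ∠(ZG, GK) = 90.00° ✓; |GK| = 19.80 ✓; ∠GKA = 73.40° ✓; |KA| = 18.90 ✓; ∠KAM = 62.40° ✓; |AM| = 16.10 ✓; ∠AMS = 78.90° ✓; |MS| = 10.80 ✓; ∠MSH = 54.50° ✓; |SH| = 24.70 ✗.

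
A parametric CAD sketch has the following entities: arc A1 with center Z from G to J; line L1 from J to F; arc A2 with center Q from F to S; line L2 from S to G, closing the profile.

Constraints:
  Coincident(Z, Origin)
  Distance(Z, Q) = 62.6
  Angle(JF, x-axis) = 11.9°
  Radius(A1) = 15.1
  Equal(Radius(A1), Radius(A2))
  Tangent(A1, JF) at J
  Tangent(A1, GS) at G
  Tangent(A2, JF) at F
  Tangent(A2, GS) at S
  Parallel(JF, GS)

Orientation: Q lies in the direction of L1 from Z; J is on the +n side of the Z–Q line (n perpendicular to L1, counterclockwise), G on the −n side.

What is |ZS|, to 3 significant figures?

64.4

The slot axis is L1's direction at 11.9°, so u = (cos 11.9°, sin 11.9°) = (0.979, 0.206) and n = (−sin 11.9°, cos 11.9°) = (-0.206, 0.979). Z is at the origin and Q lies 62.6 along u from Z, so Q = 62.6·u = (61.3, 12.9). Tangency of A1 to both parallel lines with radius 15.1 puts J and G at Z ± 15.1·n: J = (-3.11, 14.8), G = (3.11, -14.8). Equal radii place F and S the same way about Q: F = Q + 15.1·n = (58.1, 27.7), S = Q − 15.1·n = (64.4, -1.87). Then |ZS| = |S − Z| = 64.4.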